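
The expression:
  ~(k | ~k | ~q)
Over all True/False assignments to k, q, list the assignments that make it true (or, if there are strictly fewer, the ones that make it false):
is never true.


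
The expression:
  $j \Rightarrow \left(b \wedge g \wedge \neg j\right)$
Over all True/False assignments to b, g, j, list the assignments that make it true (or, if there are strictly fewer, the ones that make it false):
is true only for:
  b=False, g=False, j=False;
  b=False, g=True, j=False;
  b=True, g=False, j=False;
  b=True, g=True, j=False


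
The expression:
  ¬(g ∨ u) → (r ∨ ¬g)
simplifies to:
True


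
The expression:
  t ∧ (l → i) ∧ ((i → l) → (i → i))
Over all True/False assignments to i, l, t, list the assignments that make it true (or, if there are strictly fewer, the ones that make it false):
is true only for:
  i=False, l=False, t=True;
  i=True, l=False, t=True;
  i=True, l=True, t=True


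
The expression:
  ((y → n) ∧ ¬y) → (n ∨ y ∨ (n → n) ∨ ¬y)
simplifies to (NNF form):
True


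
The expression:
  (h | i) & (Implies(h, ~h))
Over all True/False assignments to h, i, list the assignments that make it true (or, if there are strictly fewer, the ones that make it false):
is true only for:
  h=False, i=True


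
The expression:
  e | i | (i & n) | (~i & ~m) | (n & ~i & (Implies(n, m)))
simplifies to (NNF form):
e | i | n | ~m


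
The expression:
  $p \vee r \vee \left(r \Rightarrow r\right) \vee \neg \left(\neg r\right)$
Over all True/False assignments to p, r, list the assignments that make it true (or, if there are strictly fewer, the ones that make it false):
is always true.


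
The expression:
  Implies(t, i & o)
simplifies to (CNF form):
(i | ~t) & (o | ~t)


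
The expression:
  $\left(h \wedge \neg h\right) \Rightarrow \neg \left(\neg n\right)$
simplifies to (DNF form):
$\text{True}$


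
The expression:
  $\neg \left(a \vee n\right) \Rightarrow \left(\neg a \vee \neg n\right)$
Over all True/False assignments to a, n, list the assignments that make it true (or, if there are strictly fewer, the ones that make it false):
is always true.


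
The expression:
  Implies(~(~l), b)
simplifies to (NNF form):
b | ~l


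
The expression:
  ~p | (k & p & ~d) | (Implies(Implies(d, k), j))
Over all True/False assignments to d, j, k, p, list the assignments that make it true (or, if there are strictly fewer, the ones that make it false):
is false only for:
  d=False, j=False, k=False, p=True;
  d=True, j=False, k=True, p=True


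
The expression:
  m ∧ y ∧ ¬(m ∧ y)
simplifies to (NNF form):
False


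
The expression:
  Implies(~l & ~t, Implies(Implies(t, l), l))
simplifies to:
l | t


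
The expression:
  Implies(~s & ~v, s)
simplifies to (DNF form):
s | v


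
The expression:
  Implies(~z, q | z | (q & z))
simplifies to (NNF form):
q | z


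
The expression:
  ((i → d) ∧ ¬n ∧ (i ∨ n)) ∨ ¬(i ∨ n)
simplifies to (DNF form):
(d ∧ ¬n) ∨ (¬i ∧ ¬n)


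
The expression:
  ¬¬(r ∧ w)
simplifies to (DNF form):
r ∧ w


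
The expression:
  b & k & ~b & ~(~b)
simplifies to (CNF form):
False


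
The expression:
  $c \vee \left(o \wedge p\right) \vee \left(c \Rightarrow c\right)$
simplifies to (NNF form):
$\text{True}$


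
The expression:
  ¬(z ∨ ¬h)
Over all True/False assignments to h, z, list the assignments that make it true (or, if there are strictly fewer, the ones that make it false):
is true only for:
  h=True, z=False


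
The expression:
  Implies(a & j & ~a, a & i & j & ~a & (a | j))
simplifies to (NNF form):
True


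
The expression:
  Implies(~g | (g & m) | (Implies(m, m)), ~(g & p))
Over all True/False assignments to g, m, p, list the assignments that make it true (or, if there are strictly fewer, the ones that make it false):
is false only for:
  g=True, m=False, p=True;
  g=True, m=True, p=True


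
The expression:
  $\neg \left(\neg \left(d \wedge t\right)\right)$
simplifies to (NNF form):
$d \wedge t$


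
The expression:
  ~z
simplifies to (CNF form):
~z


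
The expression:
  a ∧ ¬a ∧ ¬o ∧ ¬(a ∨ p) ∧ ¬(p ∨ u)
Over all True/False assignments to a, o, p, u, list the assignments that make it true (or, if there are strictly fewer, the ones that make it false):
is never true.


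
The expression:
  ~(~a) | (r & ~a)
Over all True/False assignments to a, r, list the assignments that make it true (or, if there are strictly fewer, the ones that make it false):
is false only for:
  a=False, r=False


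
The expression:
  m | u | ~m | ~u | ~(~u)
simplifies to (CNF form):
True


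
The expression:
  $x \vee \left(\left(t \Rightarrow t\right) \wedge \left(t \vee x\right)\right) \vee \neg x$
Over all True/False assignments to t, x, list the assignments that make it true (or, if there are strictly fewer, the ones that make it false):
is always true.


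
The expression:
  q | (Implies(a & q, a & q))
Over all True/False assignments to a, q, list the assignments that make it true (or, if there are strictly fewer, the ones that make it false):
is always true.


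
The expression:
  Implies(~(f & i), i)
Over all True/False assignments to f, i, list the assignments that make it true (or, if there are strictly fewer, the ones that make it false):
is true only for:
  f=False, i=True;
  f=True, i=True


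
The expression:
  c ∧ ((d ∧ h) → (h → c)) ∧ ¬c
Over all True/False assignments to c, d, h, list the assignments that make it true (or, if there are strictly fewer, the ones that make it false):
is never true.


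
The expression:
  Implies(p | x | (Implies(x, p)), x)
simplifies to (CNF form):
x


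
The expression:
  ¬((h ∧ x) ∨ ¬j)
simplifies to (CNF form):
j ∧ (¬h ∨ ¬x)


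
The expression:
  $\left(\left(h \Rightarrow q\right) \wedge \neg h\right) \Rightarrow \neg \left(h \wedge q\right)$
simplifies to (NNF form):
$\text{True}$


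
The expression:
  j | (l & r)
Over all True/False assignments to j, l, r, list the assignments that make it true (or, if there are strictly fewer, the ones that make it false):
is false only for:
  j=False, l=False, r=False;
  j=False, l=False, r=True;
  j=False, l=True, r=False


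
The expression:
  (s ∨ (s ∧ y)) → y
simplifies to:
y ∨ ¬s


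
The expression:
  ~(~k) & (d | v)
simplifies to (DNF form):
(d & k) | (k & v)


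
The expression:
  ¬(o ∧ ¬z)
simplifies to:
z ∨ ¬o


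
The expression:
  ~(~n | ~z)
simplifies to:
n & z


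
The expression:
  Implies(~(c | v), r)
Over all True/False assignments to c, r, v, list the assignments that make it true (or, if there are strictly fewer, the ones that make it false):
is false only for:
  c=False, r=False, v=False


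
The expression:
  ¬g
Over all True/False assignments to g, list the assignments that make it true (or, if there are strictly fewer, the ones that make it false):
is true only for:
  g=False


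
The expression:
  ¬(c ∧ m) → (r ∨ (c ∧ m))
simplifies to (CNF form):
(c ∨ r) ∧ (m ∨ r)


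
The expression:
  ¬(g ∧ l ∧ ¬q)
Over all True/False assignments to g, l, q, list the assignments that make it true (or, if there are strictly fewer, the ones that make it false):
is false only for:
  g=True, l=True, q=False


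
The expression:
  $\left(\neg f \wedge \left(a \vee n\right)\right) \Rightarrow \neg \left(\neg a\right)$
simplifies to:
$a \vee f \vee \neg n$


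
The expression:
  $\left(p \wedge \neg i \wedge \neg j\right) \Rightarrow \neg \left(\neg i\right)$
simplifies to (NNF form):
$i \vee j \vee \neg p$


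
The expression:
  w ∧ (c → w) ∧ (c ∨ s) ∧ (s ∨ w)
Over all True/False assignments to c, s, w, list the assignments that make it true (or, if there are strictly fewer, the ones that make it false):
is true only for:
  c=False, s=True, w=True;
  c=True, s=False, w=True;
  c=True, s=True, w=True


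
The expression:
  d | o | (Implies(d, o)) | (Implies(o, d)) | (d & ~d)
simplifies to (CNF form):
True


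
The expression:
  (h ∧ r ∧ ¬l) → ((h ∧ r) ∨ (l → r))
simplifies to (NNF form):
True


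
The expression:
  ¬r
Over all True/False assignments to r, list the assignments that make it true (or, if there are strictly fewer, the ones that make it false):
is true only for:
  r=False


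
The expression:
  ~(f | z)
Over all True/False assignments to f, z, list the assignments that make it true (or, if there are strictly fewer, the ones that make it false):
is true only for:
  f=False, z=False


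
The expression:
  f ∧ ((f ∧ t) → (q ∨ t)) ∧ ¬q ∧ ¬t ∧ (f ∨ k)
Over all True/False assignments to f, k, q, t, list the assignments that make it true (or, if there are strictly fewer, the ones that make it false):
is true only for:
  f=True, k=False, q=False, t=False;
  f=True, k=True, q=False, t=False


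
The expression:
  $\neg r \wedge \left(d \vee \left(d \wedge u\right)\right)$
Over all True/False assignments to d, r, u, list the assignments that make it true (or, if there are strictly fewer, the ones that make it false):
is true only for:
  d=True, r=False, u=False;
  d=True, r=False, u=True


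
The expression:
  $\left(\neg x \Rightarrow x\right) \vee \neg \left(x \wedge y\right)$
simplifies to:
$\text{True}$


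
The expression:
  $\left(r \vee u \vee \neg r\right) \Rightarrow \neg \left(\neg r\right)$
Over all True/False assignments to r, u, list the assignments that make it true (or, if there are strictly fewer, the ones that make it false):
is true only for:
  r=True, u=False;
  r=True, u=True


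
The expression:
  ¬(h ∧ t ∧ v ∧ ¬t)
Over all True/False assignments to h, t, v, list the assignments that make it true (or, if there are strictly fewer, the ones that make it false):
is always true.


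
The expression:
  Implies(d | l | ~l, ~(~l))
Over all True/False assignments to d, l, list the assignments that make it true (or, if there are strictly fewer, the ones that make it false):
is true only for:
  d=False, l=True;
  d=True, l=True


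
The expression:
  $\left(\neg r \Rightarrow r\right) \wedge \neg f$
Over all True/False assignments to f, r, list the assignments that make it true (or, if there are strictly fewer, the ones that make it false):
is true only for:
  f=False, r=True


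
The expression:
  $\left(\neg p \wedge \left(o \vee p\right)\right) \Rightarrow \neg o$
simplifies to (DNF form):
$p \vee \neg o$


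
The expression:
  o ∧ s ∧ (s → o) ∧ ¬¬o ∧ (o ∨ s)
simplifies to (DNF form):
o ∧ s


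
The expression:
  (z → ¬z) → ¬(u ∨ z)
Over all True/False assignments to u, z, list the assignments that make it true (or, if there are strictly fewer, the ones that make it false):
is false only for:
  u=True, z=False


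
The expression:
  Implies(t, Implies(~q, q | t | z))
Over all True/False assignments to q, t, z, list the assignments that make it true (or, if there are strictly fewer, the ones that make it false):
is always true.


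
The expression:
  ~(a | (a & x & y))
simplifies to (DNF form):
~a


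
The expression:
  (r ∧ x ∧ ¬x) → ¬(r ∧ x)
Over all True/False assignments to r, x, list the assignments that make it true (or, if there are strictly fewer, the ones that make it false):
is always true.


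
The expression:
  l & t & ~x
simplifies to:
l & t & ~x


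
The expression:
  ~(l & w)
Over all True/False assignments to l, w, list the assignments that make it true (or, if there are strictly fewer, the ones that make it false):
is false only for:
  l=True, w=True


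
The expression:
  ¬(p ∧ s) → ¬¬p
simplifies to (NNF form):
p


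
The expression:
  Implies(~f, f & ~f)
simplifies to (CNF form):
f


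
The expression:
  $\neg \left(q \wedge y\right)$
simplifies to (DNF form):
$\neg q \vee \neg y$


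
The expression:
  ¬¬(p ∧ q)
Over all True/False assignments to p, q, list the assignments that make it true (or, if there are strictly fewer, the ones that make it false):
is true only for:
  p=True, q=True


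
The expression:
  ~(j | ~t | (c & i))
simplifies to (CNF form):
t & ~j & (~c | ~i)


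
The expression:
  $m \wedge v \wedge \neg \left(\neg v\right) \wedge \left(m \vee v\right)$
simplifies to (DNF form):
$m \wedge v$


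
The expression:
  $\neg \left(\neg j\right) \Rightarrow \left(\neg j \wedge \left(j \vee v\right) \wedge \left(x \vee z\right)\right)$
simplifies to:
$\neg j$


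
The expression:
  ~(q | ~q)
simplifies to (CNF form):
False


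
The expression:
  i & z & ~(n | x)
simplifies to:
i & z & ~n & ~x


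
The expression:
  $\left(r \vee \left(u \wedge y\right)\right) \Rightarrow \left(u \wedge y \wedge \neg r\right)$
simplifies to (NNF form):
$\neg r$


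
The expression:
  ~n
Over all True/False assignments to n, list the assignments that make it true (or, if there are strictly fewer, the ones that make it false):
is true only for:
  n=False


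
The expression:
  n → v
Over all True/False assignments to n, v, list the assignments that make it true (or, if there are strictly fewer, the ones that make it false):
is false only for:
  n=True, v=False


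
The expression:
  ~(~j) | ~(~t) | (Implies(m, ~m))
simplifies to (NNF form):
j | t | ~m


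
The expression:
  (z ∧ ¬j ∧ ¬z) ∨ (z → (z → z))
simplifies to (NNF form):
True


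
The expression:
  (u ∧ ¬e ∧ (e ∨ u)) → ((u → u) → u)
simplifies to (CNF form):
True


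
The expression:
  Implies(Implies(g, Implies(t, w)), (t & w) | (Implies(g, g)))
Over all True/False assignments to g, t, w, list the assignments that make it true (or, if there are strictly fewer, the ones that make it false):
is always true.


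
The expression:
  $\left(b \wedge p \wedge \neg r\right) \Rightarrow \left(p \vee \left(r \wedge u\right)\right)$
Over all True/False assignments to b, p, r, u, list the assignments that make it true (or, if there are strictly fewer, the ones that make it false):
is always true.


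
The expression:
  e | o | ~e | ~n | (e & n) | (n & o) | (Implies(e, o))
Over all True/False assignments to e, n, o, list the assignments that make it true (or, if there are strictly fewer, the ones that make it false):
is always true.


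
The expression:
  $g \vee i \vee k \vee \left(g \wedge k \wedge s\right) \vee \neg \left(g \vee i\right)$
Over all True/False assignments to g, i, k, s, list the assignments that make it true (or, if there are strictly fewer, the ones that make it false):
is always true.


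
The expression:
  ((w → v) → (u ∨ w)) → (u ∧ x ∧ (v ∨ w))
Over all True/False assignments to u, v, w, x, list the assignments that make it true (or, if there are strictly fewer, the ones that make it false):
is true only for:
  u=False, v=False, w=False, x=False;
  u=False, v=False, w=False, x=True;
  u=False, v=True, w=False, x=False;
  u=False, v=True, w=False, x=True;
  u=True, v=False, w=True, x=True;
  u=True, v=True, w=False, x=True;
  u=True, v=True, w=True, x=True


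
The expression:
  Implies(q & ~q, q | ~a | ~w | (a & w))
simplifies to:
True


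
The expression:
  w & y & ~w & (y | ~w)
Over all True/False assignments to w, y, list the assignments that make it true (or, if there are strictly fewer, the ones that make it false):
is never true.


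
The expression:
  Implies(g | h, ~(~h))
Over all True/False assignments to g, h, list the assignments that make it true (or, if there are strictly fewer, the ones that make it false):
is false only for:
  g=True, h=False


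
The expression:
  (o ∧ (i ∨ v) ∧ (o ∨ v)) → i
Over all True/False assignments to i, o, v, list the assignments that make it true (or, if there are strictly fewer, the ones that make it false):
is false only for:
  i=False, o=True, v=True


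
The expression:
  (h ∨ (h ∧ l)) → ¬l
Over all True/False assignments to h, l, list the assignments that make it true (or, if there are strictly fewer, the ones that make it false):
is false only for:
  h=True, l=True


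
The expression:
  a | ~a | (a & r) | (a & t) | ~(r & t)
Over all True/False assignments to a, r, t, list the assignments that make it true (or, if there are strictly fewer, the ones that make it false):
is always true.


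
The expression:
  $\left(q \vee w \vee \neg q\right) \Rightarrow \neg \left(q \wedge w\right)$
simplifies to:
$\neg q \vee \neg w$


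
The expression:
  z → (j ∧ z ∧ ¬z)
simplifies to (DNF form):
¬z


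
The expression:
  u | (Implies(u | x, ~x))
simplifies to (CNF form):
u | ~x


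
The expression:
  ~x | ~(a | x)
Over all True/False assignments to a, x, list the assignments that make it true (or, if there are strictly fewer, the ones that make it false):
is true only for:
  a=False, x=False;
  a=True, x=False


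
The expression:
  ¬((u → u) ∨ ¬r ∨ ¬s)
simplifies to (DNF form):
False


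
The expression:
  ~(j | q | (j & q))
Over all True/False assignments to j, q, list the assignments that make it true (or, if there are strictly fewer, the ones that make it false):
is true only for:
  j=False, q=False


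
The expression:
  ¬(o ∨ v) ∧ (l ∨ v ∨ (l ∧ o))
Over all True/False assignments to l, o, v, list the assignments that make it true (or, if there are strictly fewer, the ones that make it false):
is true only for:
  l=True, o=False, v=False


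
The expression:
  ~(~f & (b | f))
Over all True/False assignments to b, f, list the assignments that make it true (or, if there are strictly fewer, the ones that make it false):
is false only for:
  b=True, f=False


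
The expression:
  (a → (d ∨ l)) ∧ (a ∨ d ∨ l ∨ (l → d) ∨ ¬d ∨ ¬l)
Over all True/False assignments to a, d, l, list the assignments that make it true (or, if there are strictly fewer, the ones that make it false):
is false only for:
  a=True, d=False, l=False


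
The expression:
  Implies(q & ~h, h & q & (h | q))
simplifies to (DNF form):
h | ~q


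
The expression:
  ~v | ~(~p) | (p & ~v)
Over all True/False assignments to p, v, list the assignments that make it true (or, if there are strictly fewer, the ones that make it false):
is false only for:
  p=False, v=True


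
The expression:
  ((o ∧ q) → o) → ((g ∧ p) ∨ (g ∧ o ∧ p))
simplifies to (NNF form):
g ∧ p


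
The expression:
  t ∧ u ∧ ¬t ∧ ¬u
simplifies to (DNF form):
False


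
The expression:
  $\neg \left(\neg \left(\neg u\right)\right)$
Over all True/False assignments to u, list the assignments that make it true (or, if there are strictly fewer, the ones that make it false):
is true only for:
  u=False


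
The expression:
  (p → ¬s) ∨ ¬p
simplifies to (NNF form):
¬p ∨ ¬s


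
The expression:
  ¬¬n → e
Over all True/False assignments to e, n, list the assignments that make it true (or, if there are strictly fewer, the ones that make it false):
is false only for:
  e=False, n=True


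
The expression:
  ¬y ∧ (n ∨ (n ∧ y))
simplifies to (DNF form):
n ∧ ¬y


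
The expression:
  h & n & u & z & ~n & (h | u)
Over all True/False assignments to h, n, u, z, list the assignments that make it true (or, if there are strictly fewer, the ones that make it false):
is never true.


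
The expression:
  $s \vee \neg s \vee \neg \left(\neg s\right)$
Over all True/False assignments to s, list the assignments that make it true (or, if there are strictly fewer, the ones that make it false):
is always true.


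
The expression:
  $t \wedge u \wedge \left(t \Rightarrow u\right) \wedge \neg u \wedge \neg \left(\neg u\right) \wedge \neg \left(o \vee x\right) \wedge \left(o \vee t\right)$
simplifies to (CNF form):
$\text{False}$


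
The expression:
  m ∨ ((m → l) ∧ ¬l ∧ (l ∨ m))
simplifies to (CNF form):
m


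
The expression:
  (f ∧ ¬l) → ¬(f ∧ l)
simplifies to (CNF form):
True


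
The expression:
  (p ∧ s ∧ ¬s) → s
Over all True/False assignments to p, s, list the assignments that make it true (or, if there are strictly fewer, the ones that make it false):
is always true.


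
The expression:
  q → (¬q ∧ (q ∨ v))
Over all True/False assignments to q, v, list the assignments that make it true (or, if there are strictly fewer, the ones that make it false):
is true only for:
  q=False, v=False;
  q=False, v=True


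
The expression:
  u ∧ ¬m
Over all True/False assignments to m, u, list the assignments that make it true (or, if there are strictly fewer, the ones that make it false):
is true only for:
  m=False, u=True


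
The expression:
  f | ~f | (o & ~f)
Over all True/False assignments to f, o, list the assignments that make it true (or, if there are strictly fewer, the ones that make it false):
is always true.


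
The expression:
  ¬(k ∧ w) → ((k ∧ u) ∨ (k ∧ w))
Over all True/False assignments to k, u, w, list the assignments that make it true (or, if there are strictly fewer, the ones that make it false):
is true only for:
  k=True, u=False, w=True;
  k=True, u=True, w=False;
  k=True, u=True, w=True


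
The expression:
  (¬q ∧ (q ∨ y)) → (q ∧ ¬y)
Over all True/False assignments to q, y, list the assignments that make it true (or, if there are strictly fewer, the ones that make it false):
is false only for:
  q=False, y=True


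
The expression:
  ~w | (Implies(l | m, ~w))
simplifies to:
~w | (~l & ~m)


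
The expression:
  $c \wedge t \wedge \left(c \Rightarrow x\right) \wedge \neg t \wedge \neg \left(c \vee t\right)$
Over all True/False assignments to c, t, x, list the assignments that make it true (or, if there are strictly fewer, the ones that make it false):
is never true.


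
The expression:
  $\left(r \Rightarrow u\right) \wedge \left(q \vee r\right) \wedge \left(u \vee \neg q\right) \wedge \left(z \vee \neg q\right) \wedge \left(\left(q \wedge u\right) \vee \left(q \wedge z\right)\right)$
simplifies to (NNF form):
$q \wedge u \wedge z$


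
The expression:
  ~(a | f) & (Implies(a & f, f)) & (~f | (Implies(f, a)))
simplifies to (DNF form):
~a & ~f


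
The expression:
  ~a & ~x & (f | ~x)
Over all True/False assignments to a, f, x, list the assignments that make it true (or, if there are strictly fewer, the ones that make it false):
is true only for:
  a=False, f=False, x=False;
  a=False, f=True, x=False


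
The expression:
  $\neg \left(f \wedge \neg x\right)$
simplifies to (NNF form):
$x \vee \neg f$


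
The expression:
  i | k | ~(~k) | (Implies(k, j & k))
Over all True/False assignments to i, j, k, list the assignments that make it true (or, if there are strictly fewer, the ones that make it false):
is always true.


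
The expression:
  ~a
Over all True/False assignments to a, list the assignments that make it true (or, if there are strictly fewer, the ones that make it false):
is true only for:
  a=False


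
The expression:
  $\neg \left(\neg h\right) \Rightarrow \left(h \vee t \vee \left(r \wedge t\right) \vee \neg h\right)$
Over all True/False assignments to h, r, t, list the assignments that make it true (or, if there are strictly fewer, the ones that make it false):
is always true.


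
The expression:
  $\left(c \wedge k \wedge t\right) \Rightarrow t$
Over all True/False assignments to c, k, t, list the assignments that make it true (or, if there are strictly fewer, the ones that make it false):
is always true.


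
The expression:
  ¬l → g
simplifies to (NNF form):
g ∨ l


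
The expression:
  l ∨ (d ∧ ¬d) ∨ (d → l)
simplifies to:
l ∨ ¬d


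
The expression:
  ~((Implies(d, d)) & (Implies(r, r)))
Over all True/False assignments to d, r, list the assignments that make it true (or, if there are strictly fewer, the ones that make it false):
is never true.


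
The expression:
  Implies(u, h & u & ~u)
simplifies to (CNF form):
~u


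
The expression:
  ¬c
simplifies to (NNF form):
¬c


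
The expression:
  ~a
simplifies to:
~a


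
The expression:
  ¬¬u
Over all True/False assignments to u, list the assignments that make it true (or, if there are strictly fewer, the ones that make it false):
is true only for:
  u=True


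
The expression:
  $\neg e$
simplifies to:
$\neg e$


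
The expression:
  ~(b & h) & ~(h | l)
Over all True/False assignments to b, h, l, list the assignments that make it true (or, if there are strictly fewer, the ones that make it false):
is true only for:
  b=False, h=False, l=False;
  b=True, h=False, l=False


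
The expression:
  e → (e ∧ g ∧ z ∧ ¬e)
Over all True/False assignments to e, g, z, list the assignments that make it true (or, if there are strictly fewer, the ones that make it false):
is true only for:
  e=False, g=False, z=False;
  e=False, g=False, z=True;
  e=False, g=True, z=False;
  e=False, g=True, z=True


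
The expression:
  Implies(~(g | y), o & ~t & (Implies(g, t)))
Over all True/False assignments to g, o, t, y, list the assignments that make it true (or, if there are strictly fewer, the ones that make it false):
is false only for:
  g=False, o=False, t=False, y=False;
  g=False, o=False, t=True, y=False;
  g=False, o=True, t=True, y=False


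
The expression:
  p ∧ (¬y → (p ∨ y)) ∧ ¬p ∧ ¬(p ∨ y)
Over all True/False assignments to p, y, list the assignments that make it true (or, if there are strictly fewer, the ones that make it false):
is never true.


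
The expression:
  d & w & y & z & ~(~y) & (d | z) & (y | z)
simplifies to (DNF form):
d & w & y & z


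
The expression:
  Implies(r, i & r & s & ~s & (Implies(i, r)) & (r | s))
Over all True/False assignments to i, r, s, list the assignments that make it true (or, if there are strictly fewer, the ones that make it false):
is true only for:
  i=False, r=False, s=False;
  i=False, r=False, s=True;
  i=True, r=False, s=False;
  i=True, r=False, s=True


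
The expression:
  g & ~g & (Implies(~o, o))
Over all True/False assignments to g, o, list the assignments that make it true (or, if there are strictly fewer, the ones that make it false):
is never true.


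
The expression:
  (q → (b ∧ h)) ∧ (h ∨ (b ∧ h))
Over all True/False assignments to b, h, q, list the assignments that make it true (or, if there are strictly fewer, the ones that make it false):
is true only for:
  b=False, h=True, q=False;
  b=True, h=True, q=False;
  b=True, h=True, q=True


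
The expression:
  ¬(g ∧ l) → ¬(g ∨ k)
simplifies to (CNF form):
(g ∨ ¬k) ∧ (l ∨ ¬g)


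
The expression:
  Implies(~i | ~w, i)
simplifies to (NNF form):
i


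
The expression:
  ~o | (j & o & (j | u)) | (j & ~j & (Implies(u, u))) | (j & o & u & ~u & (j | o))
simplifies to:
j | ~o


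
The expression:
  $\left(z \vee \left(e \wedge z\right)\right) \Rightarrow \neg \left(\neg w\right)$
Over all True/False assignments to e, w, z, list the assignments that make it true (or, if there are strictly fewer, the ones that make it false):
is false only for:
  e=False, w=False, z=True;
  e=True, w=False, z=True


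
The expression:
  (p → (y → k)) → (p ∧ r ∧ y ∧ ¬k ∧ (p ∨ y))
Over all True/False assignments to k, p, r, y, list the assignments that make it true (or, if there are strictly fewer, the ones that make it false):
is true only for:
  k=False, p=True, r=False, y=True;
  k=False, p=True, r=True, y=True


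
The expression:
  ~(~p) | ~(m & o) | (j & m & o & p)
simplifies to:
p | ~m | ~o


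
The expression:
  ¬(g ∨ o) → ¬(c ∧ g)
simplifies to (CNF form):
True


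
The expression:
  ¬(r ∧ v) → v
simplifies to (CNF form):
v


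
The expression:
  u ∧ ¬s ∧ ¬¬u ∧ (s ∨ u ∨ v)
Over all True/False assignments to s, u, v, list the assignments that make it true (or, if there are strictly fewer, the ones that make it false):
is true only for:
  s=False, u=True, v=False;
  s=False, u=True, v=True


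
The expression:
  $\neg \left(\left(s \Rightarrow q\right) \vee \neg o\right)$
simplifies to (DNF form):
$o \wedge s \wedge \neg q$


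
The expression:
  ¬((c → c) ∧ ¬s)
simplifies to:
s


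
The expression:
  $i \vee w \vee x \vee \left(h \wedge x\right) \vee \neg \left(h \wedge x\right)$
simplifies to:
$\text{True}$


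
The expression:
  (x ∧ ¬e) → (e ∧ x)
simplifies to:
e ∨ ¬x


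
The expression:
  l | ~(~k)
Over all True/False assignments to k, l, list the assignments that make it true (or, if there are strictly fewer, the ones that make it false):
is false only for:
  k=False, l=False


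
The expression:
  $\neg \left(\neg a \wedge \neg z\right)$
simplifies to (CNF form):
$a \vee z$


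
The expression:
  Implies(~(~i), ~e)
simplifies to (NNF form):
~e | ~i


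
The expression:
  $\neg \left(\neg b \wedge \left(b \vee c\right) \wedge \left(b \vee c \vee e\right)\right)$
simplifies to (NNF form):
$b \vee \neg c$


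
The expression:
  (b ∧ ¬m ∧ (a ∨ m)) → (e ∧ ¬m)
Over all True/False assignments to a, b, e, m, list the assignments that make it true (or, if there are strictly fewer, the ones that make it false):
is false only for:
  a=True, b=True, e=False, m=False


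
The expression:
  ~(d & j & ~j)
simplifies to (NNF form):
True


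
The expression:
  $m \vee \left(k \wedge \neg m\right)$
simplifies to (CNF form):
$k \vee m$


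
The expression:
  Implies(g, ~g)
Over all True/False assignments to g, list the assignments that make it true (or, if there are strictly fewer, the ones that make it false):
is true only for:
  g=False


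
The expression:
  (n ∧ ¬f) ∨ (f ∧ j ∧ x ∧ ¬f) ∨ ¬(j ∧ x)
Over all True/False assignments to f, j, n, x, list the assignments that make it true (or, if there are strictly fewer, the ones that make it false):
is false only for:
  f=False, j=True, n=False, x=True;
  f=True, j=True, n=False, x=True;
  f=True, j=True, n=True, x=True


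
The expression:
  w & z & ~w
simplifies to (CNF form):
False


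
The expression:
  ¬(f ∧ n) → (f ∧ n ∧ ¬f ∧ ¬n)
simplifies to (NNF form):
f ∧ n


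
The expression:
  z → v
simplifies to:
v ∨ ¬z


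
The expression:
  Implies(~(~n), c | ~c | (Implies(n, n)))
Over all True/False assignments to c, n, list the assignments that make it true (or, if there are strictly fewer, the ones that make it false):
is always true.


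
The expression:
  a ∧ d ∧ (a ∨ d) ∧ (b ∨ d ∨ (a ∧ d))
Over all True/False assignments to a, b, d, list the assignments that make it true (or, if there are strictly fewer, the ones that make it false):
is true only for:
  a=True, b=False, d=True;
  a=True, b=True, d=True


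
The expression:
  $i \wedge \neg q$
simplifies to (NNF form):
$i \wedge \neg q$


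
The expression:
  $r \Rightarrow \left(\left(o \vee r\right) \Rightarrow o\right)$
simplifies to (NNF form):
$o \vee \neg r$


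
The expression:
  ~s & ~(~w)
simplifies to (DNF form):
w & ~s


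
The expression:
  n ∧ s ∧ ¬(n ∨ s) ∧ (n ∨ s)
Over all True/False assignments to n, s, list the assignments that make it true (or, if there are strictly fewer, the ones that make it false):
is never true.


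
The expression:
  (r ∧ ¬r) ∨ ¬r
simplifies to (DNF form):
¬r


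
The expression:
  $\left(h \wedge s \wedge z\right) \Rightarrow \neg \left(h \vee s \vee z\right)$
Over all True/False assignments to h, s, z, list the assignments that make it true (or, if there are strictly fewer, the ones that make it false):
is false only for:
  h=True, s=True, z=True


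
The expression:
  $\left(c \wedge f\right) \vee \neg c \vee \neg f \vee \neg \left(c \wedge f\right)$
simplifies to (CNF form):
$\text{True}$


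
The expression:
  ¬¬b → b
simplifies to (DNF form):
True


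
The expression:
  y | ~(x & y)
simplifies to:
True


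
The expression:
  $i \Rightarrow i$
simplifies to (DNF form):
$\text{True}$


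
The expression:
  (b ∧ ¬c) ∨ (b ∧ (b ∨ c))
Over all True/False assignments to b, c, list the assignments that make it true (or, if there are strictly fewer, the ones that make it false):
is true only for:
  b=True, c=False;
  b=True, c=True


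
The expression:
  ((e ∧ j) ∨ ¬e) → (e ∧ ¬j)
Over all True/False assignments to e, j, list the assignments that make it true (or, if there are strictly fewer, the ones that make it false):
is true only for:
  e=True, j=False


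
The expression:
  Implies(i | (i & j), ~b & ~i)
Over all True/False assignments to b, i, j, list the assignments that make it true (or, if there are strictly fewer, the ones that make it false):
is true only for:
  b=False, i=False, j=False;
  b=False, i=False, j=True;
  b=True, i=False, j=False;
  b=True, i=False, j=True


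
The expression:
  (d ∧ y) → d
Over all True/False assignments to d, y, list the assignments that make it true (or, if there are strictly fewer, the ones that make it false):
is always true.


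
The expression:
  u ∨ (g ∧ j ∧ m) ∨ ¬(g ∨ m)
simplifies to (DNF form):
u ∨ (¬g ∧ ¬m) ∨ (g ∧ j ∧ m)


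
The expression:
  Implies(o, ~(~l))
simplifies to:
l | ~o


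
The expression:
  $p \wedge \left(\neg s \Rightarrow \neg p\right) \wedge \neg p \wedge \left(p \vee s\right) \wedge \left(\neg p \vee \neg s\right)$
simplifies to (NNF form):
$\text{False}$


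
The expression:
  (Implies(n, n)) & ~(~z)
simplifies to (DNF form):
z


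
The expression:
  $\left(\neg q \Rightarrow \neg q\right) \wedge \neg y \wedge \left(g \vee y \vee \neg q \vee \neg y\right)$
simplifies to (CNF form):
$\neg y$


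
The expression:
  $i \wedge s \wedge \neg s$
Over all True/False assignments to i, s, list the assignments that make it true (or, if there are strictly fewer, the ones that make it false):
is never true.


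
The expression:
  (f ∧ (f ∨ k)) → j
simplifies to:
j ∨ ¬f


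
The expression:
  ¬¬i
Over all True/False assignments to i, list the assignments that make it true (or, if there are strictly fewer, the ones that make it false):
is true only for:
  i=True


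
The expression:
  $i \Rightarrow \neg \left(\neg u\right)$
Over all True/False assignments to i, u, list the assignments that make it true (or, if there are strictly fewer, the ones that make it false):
is false only for:
  i=True, u=False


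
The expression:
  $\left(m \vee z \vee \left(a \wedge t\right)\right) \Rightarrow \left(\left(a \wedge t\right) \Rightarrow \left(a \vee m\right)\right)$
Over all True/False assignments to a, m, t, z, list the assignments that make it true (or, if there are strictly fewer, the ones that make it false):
is always true.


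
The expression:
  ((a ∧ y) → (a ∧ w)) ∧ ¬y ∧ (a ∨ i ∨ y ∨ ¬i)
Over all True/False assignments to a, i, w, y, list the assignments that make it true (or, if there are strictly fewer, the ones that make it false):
is true only for:
  a=False, i=False, w=False, y=False;
  a=False, i=False, w=True, y=False;
  a=False, i=True, w=False, y=False;
  a=False, i=True, w=True, y=False;
  a=True, i=False, w=False, y=False;
  a=True, i=False, w=True, y=False;
  a=True, i=True, w=False, y=False;
  a=True, i=True, w=True, y=False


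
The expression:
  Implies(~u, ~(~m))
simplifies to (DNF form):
m | u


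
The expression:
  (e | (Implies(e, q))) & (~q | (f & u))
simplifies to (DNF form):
~q | (f & u)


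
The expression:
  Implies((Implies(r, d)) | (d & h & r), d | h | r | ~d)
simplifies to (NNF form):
True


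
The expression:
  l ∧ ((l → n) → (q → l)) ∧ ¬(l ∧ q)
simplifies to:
l ∧ ¬q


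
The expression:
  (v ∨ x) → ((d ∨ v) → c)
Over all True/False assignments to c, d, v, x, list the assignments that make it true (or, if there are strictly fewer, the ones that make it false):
is false only for:
  c=False, d=False, v=True, x=False;
  c=False, d=False, v=True, x=True;
  c=False, d=True, v=False, x=True;
  c=False, d=True, v=True, x=False;
  c=False, d=True, v=True, x=True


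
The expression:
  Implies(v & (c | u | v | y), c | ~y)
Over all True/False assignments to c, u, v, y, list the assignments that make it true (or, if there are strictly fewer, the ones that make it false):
is false only for:
  c=False, u=False, v=True, y=True;
  c=False, u=True, v=True, y=True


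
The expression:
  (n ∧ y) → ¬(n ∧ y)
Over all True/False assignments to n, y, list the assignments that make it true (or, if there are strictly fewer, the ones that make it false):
is false only for:
  n=True, y=True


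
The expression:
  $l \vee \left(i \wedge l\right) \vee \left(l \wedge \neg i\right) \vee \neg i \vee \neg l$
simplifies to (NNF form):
$\text{True}$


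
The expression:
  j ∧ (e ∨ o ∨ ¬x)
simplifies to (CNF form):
j ∧ (e ∨ o ∨ ¬x)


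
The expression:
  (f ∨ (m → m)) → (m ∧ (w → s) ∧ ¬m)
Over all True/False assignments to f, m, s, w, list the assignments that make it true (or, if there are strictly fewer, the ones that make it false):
is never true.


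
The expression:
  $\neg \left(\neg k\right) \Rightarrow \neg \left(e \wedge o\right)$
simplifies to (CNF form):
$\neg e \vee \neg k \vee \neg o$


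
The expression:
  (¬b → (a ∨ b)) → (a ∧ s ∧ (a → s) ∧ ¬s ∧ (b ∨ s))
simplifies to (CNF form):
¬a ∧ ¬b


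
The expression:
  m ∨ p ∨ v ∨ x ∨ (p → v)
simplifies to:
True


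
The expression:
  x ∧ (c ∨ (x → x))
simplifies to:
x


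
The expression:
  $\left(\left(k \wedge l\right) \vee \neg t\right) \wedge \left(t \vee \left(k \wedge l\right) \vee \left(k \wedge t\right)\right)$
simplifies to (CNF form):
$k \wedge l$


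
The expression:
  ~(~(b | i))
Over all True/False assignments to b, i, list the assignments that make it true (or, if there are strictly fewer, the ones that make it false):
is false only for:
  b=False, i=False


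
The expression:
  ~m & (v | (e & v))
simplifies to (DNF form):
v & ~m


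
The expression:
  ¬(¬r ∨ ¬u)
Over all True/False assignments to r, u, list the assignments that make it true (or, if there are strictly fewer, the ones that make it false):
is true only for:
  r=True, u=True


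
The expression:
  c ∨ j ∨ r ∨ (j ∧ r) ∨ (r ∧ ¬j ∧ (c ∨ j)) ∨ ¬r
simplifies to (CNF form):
True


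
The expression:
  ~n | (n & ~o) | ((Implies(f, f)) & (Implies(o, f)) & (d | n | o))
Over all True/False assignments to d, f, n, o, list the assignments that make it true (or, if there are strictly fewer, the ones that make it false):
is false only for:
  d=False, f=False, n=True, o=True;
  d=True, f=False, n=True, o=True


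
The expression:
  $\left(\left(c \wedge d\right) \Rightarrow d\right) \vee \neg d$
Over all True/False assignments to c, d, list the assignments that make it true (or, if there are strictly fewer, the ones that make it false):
is always true.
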